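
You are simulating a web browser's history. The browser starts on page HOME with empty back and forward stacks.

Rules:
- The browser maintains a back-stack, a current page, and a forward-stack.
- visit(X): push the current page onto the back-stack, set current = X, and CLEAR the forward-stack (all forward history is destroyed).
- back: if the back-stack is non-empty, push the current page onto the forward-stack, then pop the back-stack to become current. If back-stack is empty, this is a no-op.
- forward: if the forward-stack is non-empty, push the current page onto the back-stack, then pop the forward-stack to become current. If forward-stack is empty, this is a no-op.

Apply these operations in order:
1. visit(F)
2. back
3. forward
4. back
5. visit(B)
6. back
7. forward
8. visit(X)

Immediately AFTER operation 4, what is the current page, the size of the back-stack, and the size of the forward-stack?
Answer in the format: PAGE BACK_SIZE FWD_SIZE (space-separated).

After 1 (visit(F)): cur=F back=1 fwd=0
After 2 (back): cur=HOME back=0 fwd=1
After 3 (forward): cur=F back=1 fwd=0
After 4 (back): cur=HOME back=0 fwd=1

HOME 0 1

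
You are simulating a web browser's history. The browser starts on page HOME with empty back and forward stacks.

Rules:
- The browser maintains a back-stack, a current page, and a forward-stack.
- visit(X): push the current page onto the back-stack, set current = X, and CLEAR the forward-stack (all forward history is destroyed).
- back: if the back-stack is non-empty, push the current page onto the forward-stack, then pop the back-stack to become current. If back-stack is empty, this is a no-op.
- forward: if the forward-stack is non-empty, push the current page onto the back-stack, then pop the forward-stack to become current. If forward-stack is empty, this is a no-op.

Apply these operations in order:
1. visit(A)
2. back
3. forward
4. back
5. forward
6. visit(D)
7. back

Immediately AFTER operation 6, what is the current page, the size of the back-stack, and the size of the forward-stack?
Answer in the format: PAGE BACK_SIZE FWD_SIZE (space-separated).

After 1 (visit(A)): cur=A back=1 fwd=0
After 2 (back): cur=HOME back=0 fwd=1
After 3 (forward): cur=A back=1 fwd=0
After 4 (back): cur=HOME back=0 fwd=1
After 5 (forward): cur=A back=1 fwd=0
After 6 (visit(D)): cur=D back=2 fwd=0

D 2 0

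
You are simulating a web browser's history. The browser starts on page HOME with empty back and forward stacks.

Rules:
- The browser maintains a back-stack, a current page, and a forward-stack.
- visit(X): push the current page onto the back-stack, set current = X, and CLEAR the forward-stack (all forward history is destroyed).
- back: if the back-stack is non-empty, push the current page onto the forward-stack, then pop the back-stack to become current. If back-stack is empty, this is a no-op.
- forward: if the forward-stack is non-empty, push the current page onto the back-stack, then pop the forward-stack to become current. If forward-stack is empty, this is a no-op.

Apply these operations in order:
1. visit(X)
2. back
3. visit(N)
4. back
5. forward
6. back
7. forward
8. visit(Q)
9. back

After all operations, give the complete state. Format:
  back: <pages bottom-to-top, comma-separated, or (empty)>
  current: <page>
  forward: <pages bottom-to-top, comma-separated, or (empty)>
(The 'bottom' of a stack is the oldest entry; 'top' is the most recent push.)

Answer: back: HOME
current: N
forward: Q

Derivation:
After 1 (visit(X)): cur=X back=1 fwd=0
After 2 (back): cur=HOME back=0 fwd=1
After 3 (visit(N)): cur=N back=1 fwd=0
After 4 (back): cur=HOME back=0 fwd=1
After 5 (forward): cur=N back=1 fwd=0
After 6 (back): cur=HOME back=0 fwd=1
After 7 (forward): cur=N back=1 fwd=0
After 8 (visit(Q)): cur=Q back=2 fwd=0
After 9 (back): cur=N back=1 fwd=1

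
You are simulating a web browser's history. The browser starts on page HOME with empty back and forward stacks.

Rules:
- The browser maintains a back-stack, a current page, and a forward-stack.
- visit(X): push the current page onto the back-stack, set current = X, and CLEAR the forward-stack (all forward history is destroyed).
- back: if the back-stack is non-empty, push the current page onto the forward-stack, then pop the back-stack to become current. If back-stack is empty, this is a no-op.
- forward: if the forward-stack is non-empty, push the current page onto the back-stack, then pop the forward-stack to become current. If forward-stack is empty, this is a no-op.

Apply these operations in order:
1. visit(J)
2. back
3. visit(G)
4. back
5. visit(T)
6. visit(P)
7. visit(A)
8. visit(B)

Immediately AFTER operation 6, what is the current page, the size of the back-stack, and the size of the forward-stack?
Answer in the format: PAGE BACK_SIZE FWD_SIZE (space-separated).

After 1 (visit(J)): cur=J back=1 fwd=0
After 2 (back): cur=HOME back=0 fwd=1
After 3 (visit(G)): cur=G back=1 fwd=0
After 4 (back): cur=HOME back=0 fwd=1
After 5 (visit(T)): cur=T back=1 fwd=0
After 6 (visit(P)): cur=P back=2 fwd=0

P 2 0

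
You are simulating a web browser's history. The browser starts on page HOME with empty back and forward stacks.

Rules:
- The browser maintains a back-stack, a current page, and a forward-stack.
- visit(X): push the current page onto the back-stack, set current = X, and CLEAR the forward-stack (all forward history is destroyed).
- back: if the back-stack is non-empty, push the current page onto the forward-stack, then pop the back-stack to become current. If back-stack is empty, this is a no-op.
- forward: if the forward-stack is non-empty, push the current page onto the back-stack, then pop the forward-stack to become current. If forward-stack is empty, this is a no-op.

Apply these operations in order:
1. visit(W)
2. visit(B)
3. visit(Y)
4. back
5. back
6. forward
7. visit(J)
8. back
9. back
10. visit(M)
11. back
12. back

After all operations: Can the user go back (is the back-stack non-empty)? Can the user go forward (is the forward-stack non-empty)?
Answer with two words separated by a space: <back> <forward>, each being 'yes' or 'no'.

After 1 (visit(W)): cur=W back=1 fwd=0
After 2 (visit(B)): cur=B back=2 fwd=0
After 3 (visit(Y)): cur=Y back=3 fwd=0
After 4 (back): cur=B back=2 fwd=1
After 5 (back): cur=W back=1 fwd=2
After 6 (forward): cur=B back=2 fwd=1
After 7 (visit(J)): cur=J back=3 fwd=0
After 8 (back): cur=B back=2 fwd=1
After 9 (back): cur=W back=1 fwd=2
After 10 (visit(M)): cur=M back=2 fwd=0
After 11 (back): cur=W back=1 fwd=1
After 12 (back): cur=HOME back=0 fwd=2

Answer: no yes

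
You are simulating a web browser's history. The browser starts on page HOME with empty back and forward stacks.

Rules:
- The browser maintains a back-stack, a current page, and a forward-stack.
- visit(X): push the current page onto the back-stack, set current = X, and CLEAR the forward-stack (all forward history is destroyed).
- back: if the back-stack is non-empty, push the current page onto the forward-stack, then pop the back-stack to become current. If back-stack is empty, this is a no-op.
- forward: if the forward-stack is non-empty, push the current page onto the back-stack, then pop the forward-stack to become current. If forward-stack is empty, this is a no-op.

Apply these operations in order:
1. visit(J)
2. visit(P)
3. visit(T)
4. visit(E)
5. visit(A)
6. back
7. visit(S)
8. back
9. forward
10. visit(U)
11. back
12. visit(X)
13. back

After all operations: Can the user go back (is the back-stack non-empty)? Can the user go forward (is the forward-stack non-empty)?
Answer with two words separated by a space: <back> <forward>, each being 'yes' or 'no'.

Answer: yes yes

Derivation:
After 1 (visit(J)): cur=J back=1 fwd=0
After 2 (visit(P)): cur=P back=2 fwd=0
After 3 (visit(T)): cur=T back=3 fwd=0
After 4 (visit(E)): cur=E back=4 fwd=0
After 5 (visit(A)): cur=A back=5 fwd=0
After 6 (back): cur=E back=4 fwd=1
After 7 (visit(S)): cur=S back=5 fwd=0
After 8 (back): cur=E back=4 fwd=1
After 9 (forward): cur=S back=5 fwd=0
After 10 (visit(U)): cur=U back=6 fwd=0
After 11 (back): cur=S back=5 fwd=1
After 12 (visit(X)): cur=X back=6 fwd=0
After 13 (back): cur=S back=5 fwd=1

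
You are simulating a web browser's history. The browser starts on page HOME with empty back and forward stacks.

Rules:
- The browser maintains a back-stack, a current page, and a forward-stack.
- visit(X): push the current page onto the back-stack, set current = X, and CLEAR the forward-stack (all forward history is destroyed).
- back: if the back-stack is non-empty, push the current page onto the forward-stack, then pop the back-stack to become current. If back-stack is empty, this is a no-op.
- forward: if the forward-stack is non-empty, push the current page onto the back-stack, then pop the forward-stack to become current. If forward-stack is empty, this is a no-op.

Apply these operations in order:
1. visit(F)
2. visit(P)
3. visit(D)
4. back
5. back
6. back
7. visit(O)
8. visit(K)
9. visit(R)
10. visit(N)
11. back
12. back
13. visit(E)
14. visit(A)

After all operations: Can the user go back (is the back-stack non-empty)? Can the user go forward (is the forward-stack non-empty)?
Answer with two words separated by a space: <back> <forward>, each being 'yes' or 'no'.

Answer: yes no

Derivation:
After 1 (visit(F)): cur=F back=1 fwd=0
After 2 (visit(P)): cur=P back=2 fwd=0
After 3 (visit(D)): cur=D back=3 fwd=0
After 4 (back): cur=P back=2 fwd=1
After 5 (back): cur=F back=1 fwd=2
After 6 (back): cur=HOME back=0 fwd=3
After 7 (visit(O)): cur=O back=1 fwd=0
After 8 (visit(K)): cur=K back=2 fwd=0
After 9 (visit(R)): cur=R back=3 fwd=0
After 10 (visit(N)): cur=N back=4 fwd=0
After 11 (back): cur=R back=3 fwd=1
After 12 (back): cur=K back=2 fwd=2
After 13 (visit(E)): cur=E back=3 fwd=0
After 14 (visit(A)): cur=A back=4 fwd=0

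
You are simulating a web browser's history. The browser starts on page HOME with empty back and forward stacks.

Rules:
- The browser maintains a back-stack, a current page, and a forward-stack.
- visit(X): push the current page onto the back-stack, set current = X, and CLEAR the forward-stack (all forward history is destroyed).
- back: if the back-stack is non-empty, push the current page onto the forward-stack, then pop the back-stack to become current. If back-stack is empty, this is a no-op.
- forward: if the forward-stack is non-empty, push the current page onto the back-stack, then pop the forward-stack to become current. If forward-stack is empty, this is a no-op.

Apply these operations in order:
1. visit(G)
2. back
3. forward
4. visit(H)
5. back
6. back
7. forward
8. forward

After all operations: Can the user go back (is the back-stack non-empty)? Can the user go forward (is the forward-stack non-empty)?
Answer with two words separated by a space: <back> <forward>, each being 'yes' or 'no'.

After 1 (visit(G)): cur=G back=1 fwd=0
After 2 (back): cur=HOME back=0 fwd=1
After 3 (forward): cur=G back=1 fwd=0
After 4 (visit(H)): cur=H back=2 fwd=0
After 5 (back): cur=G back=1 fwd=1
After 6 (back): cur=HOME back=0 fwd=2
After 7 (forward): cur=G back=1 fwd=1
After 8 (forward): cur=H back=2 fwd=0

Answer: yes no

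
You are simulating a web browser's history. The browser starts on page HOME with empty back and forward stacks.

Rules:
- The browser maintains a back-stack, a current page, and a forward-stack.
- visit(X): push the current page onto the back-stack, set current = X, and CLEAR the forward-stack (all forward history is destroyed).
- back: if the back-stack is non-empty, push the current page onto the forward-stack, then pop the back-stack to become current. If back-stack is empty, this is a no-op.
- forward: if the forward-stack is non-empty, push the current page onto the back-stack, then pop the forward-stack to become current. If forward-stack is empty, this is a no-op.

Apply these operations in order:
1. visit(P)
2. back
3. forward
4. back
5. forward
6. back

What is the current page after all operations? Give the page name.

Answer: HOME

Derivation:
After 1 (visit(P)): cur=P back=1 fwd=0
After 2 (back): cur=HOME back=0 fwd=1
After 3 (forward): cur=P back=1 fwd=0
After 4 (back): cur=HOME back=0 fwd=1
After 5 (forward): cur=P back=1 fwd=0
After 6 (back): cur=HOME back=0 fwd=1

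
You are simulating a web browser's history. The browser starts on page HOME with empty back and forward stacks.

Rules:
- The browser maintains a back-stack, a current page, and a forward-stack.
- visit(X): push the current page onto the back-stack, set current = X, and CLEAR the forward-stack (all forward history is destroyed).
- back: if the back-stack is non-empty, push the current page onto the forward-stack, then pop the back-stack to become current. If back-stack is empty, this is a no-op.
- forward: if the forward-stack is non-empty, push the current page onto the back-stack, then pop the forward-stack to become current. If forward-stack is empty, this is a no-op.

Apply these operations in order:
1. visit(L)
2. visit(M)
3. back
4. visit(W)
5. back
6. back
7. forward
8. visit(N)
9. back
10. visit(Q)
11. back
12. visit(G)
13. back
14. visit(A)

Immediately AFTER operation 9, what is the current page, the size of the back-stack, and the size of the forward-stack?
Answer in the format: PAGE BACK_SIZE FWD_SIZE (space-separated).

After 1 (visit(L)): cur=L back=1 fwd=0
After 2 (visit(M)): cur=M back=2 fwd=0
After 3 (back): cur=L back=1 fwd=1
After 4 (visit(W)): cur=W back=2 fwd=0
After 5 (back): cur=L back=1 fwd=1
After 6 (back): cur=HOME back=0 fwd=2
After 7 (forward): cur=L back=1 fwd=1
After 8 (visit(N)): cur=N back=2 fwd=0
After 9 (back): cur=L back=1 fwd=1

L 1 1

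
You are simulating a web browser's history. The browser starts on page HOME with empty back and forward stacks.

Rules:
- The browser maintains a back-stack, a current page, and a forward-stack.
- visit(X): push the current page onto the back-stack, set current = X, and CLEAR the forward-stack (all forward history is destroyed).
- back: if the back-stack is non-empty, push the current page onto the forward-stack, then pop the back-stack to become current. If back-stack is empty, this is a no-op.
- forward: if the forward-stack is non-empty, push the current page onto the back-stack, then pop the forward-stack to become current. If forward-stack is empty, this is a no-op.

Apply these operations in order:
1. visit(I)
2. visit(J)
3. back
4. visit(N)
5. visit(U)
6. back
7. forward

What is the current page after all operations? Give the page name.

Answer: U

Derivation:
After 1 (visit(I)): cur=I back=1 fwd=0
After 2 (visit(J)): cur=J back=2 fwd=0
After 3 (back): cur=I back=1 fwd=1
After 4 (visit(N)): cur=N back=2 fwd=0
After 5 (visit(U)): cur=U back=3 fwd=0
After 6 (back): cur=N back=2 fwd=1
After 7 (forward): cur=U back=3 fwd=0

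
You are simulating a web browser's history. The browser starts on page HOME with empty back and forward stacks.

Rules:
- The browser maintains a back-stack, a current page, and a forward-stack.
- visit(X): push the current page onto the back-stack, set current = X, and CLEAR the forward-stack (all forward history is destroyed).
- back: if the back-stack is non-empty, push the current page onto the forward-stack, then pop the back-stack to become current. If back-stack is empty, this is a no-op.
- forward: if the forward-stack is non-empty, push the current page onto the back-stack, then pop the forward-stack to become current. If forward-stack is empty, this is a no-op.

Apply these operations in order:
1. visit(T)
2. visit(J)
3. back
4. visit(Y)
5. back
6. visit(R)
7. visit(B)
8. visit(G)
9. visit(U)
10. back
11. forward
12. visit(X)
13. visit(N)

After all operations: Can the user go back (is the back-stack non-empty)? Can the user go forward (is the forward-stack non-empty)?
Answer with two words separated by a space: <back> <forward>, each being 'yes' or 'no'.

Answer: yes no

Derivation:
After 1 (visit(T)): cur=T back=1 fwd=0
After 2 (visit(J)): cur=J back=2 fwd=0
After 3 (back): cur=T back=1 fwd=1
After 4 (visit(Y)): cur=Y back=2 fwd=0
After 5 (back): cur=T back=1 fwd=1
After 6 (visit(R)): cur=R back=2 fwd=0
After 7 (visit(B)): cur=B back=3 fwd=0
After 8 (visit(G)): cur=G back=4 fwd=0
After 9 (visit(U)): cur=U back=5 fwd=0
After 10 (back): cur=G back=4 fwd=1
After 11 (forward): cur=U back=5 fwd=0
After 12 (visit(X)): cur=X back=6 fwd=0
After 13 (visit(N)): cur=N back=7 fwd=0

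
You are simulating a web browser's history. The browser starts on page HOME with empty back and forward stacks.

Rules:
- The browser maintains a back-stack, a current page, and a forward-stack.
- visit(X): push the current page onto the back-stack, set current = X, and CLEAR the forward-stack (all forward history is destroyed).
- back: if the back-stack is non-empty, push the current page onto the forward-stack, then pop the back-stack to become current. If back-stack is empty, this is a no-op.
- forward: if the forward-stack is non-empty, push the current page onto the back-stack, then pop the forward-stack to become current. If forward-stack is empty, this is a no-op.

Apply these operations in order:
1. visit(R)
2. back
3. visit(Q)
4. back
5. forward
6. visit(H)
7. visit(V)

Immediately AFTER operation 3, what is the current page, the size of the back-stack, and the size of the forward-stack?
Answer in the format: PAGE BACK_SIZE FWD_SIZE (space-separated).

After 1 (visit(R)): cur=R back=1 fwd=0
After 2 (back): cur=HOME back=0 fwd=1
After 3 (visit(Q)): cur=Q back=1 fwd=0

Q 1 0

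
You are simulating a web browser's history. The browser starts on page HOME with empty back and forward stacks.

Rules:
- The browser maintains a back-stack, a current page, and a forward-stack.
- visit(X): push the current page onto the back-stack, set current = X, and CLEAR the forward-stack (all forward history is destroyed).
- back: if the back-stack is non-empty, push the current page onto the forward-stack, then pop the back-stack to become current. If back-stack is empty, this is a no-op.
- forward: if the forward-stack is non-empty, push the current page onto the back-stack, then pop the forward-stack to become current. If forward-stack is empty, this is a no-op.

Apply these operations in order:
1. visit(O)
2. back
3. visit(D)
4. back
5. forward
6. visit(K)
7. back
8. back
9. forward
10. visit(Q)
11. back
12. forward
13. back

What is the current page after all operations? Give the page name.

After 1 (visit(O)): cur=O back=1 fwd=0
After 2 (back): cur=HOME back=0 fwd=1
After 3 (visit(D)): cur=D back=1 fwd=0
After 4 (back): cur=HOME back=0 fwd=1
After 5 (forward): cur=D back=1 fwd=0
After 6 (visit(K)): cur=K back=2 fwd=0
After 7 (back): cur=D back=1 fwd=1
After 8 (back): cur=HOME back=0 fwd=2
After 9 (forward): cur=D back=1 fwd=1
After 10 (visit(Q)): cur=Q back=2 fwd=0
After 11 (back): cur=D back=1 fwd=1
After 12 (forward): cur=Q back=2 fwd=0
After 13 (back): cur=D back=1 fwd=1

Answer: D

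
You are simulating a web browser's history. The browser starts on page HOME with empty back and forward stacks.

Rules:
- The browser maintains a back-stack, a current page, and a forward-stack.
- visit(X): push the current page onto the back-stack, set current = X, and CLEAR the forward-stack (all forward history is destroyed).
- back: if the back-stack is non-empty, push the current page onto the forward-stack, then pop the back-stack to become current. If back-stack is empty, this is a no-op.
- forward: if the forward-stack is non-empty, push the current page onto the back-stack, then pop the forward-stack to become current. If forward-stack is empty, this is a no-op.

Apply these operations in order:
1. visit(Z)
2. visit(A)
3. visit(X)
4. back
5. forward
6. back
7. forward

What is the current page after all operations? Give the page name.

Answer: X

Derivation:
After 1 (visit(Z)): cur=Z back=1 fwd=0
After 2 (visit(A)): cur=A back=2 fwd=0
After 3 (visit(X)): cur=X back=3 fwd=0
After 4 (back): cur=A back=2 fwd=1
After 5 (forward): cur=X back=3 fwd=0
After 6 (back): cur=A back=2 fwd=1
After 7 (forward): cur=X back=3 fwd=0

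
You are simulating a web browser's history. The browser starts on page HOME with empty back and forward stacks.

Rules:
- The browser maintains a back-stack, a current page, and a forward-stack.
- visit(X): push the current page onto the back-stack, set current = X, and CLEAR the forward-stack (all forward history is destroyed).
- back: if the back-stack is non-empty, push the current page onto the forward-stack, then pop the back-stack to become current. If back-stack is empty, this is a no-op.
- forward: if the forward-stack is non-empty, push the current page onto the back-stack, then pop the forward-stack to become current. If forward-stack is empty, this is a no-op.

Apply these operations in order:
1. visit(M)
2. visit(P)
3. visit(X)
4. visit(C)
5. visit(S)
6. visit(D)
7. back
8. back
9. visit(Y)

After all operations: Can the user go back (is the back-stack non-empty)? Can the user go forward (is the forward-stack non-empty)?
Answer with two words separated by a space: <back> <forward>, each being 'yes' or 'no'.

Answer: yes no

Derivation:
After 1 (visit(M)): cur=M back=1 fwd=0
After 2 (visit(P)): cur=P back=2 fwd=0
After 3 (visit(X)): cur=X back=3 fwd=0
After 4 (visit(C)): cur=C back=4 fwd=0
After 5 (visit(S)): cur=S back=5 fwd=0
After 6 (visit(D)): cur=D back=6 fwd=0
After 7 (back): cur=S back=5 fwd=1
After 8 (back): cur=C back=4 fwd=2
After 9 (visit(Y)): cur=Y back=5 fwd=0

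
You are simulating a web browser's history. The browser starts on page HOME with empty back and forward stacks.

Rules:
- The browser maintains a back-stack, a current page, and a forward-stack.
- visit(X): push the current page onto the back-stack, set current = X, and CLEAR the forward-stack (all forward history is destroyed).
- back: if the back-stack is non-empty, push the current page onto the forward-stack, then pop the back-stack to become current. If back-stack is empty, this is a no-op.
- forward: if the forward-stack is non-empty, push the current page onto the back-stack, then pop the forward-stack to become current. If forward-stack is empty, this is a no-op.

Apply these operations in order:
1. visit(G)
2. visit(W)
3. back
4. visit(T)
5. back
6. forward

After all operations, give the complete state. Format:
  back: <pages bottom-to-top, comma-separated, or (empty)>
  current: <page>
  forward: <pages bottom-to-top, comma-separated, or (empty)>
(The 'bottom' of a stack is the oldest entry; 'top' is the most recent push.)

After 1 (visit(G)): cur=G back=1 fwd=0
After 2 (visit(W)): cur=W back=2 fwd=0
After 3 (back): cur=G back=1 fwd=1
After 4 (visit(T)): cur=T back=2 fwd=0
After 5 (back): cur=G back=1 fwd=1
After 6 (forward): cur=T back=2 fwd=0

Answer: back: HOME,G
current: T
forward: (empty)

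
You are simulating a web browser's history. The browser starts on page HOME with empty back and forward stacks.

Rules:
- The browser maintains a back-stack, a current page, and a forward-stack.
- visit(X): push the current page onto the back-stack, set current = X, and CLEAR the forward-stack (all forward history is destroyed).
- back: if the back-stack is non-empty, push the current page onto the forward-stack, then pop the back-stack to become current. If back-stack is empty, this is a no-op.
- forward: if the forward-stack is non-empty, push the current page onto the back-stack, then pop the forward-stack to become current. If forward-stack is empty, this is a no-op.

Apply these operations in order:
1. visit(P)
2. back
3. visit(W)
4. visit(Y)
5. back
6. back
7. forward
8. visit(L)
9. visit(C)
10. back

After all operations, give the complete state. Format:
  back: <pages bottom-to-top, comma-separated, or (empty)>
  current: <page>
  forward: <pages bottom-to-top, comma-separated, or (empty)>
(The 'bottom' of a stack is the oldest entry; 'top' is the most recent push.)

After 1 (visit(P)): cur=P back=1 fwd=0
After 2 (back): cur=HOME back=0 fwd=1
After 3 (visit(W)): cur=W back=1 fwd=0
After 4 (visit(Y)): cur=Y back=2 fwd=0
After 5 (back): cur=W back=1 fwd=1
After 6 (back): cur=HOME back=0 fwd=2
After 7 (forward): cur=W back=1 fwd=1
After 8 (visit(L)): cur=L back=2 fwd=0
After 9 (visit(C)): cur=C back=3 fwd=0
After 10 (back): cur=L back=2 fwd=1

Answer: back: HOME,W
current: L
forward: C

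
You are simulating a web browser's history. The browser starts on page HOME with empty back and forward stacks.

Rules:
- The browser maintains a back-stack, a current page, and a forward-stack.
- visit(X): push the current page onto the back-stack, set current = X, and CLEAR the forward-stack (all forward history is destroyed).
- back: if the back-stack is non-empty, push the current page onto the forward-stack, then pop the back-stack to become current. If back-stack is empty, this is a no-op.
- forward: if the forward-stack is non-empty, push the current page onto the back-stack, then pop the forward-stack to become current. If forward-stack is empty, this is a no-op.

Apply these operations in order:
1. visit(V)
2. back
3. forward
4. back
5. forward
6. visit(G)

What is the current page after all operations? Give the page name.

Answer: G

Derivation:
After 1 (visit(V)): cur=V back=1 fwd=0
After 2 (back): cur=HOME back=0 fwd=1
After 3 (forward): cur=V back=1 fwd=0
After 4 (back): cur=HOME back=0 fwd=1
After 5 (forward): cur=V back=1 fwd=0
After 6 (visit(G)): cur=G back=2 fwd=0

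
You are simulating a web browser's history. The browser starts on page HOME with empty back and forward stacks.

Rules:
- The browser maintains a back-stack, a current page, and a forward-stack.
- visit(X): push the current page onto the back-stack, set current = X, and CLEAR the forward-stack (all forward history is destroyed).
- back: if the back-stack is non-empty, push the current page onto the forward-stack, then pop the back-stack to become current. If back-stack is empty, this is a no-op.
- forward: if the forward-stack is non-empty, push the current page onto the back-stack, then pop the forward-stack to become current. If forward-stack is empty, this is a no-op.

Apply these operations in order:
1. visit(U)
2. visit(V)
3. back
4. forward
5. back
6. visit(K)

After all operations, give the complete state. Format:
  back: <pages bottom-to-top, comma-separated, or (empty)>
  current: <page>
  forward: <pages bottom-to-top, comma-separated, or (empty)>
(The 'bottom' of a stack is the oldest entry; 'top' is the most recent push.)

Answer: back: HOME,U
current: K
forward: (empty)

Derivation:
After 1 (visit(U)): cur=U back=1 fwd=0
After 2 (visit(V)): cur=V back=2 fwd=0
After 3 (back): cur=U back=1 fwd=1
After 4 (forward): cur=V back=2 fwd=0
After 5 (back): cur=U back=1 fwd=1
After 6 (visit(K)): cur=K back=2 fwd=0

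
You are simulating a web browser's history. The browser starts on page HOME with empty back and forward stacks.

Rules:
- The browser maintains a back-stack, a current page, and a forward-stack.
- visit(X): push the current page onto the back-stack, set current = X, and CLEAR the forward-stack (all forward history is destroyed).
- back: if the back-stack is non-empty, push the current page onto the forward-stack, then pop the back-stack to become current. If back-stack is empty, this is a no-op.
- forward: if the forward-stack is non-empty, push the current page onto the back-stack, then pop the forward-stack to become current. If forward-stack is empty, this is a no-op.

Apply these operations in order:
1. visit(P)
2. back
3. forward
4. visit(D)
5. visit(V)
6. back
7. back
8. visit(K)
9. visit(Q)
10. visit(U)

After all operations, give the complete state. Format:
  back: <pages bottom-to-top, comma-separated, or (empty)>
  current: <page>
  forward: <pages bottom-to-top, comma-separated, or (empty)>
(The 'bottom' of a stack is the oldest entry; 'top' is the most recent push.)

After 1 (visit(P)): cur=P back=1 fwd=0
After 2 (back): cur=HOME back=0 fwd=1
After 3 (forward): cur=P back=1 fwd=0
After 4 (visit(D)): cur=D back=2 fwd=0
After 5 (visit(V)): cur=V back=3 fwd=0
After 6 (back): cur=D back=2 fwd=1
After 7 (back): cur=P back=1 fwd=2
After 8 (visit(K)): cur=K back=2 fwd=0
After 9 (visit(Q)): cur=Q back=3 fwd=0
After 10 (visit(U)): cur=U back=4 fwd=0

Answer: back: HOME,P,K,Q
current: U
forward: (empty)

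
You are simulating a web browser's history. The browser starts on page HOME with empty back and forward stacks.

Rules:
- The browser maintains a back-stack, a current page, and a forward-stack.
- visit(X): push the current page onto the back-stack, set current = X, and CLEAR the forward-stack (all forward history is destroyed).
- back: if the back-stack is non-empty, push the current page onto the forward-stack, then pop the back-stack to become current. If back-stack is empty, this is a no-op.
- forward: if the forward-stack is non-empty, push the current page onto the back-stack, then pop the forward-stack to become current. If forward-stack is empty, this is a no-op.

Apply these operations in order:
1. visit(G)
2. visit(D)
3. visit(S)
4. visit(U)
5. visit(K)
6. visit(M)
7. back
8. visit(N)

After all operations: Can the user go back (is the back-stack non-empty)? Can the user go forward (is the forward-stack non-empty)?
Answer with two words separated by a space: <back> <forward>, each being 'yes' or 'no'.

Answer: yes no

Derivation:
After 1 (visit(G)): cur=G back=1 fwd=0
After 2 (visit(D)): cur=D back=2 fwd=0
After 3 (visit(S)): cur=S back=3 fwd=0
After 4 (visit(U)): cur=U back=4 fwd=0
After 5 (visit(K)): cur=K back=5 fwd=0
After 6 (visit(M)): cur=M back=6 fwd=0
After 7 (back): cur=K back=5 fwd=1
After 8 (visit(N)): cur=N back=6 fwd=0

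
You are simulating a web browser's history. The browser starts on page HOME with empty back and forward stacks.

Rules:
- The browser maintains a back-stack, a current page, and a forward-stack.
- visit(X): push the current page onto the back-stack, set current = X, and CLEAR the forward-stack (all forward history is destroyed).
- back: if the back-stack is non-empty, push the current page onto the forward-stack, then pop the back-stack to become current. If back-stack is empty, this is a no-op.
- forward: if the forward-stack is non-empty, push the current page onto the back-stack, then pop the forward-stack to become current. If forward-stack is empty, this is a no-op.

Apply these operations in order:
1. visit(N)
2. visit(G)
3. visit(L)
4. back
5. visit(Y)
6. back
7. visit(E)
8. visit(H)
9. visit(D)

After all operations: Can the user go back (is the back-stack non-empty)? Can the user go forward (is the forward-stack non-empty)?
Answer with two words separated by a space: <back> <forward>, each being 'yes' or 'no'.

After 1 (visit(N)): cur=N back=1 fwd=0
After 2 (visit(G)): cur=G back=2 fwd=0
After 3 (visit(L)): cur=L back=3 fwd=0
After 4 (back): cur=G back=2 fwd=1
After 5 (visit(Y)): cur=Y back=3 fwd=0
After 6 (back): cur=G back=2 fwd=1
After 7 (visit(E)): cur=E back=3 fwd=0
After 8 (visit(H)): cur=H back=4 fwd=0
After 9 (visit(D)): cur=D back=5 fwd=0

Answer: yes no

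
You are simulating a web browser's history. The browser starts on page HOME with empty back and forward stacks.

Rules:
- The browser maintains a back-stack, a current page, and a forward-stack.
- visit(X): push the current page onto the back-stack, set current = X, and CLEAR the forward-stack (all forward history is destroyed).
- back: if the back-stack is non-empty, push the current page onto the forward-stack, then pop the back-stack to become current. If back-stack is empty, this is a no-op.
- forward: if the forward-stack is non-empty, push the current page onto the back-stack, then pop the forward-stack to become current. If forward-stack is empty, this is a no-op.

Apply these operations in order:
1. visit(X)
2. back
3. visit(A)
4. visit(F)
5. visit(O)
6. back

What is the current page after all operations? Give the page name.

After 1 (visit(X)): cur=X back=1 fwd=0
After 2 (back): cur=HOME back=0 fwd=1
After 3 (visit(A)): cur=A back=1 fwd=0
After 4 (visit(F)): cur=F back=2 fwd=0
After 5 (visit(O)): cur=O back=3 fwd=0
After 6 (back): cur=F back=2 fwd=1

Answer: F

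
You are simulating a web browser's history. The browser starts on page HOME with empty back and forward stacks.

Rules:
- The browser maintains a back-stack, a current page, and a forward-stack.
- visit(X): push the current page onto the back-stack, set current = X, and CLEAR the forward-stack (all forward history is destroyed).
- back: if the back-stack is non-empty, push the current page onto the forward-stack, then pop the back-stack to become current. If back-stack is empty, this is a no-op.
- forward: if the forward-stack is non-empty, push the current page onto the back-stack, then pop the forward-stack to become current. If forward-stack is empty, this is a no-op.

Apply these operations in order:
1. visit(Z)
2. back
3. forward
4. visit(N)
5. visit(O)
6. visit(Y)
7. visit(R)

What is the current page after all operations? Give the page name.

Answer: R

Derivation:
After 1 (visit(Z)): cur=Z back=1 fwd=0
After 2 (back): cur=HOME back=0 fwd=1
After 3 (forward): cur=Z back=1 fwd=0
After 4 (visit(N)): cur=N back=2 fwd=0
After 5 (visit(O)): cur=O back=3 fwd=0
After 6 (visit(Y)): cur=Y back=4 fwd=0
After 7 (visit(R)): cur=R back=5 fwd=0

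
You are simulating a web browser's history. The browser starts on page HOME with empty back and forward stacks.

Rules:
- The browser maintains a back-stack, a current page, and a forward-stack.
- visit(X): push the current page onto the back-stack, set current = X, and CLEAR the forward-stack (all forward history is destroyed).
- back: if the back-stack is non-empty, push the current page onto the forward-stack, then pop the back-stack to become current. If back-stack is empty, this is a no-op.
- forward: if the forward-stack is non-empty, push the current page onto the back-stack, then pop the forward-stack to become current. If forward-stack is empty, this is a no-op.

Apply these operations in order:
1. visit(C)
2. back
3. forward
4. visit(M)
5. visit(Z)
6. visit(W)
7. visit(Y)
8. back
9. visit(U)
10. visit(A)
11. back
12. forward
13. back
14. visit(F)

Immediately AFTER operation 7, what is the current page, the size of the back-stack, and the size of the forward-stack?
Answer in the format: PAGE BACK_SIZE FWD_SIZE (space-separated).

After 1 (visit(C)): cur=C back=1 fwd=0
After 2 (back): cur=HOME back=0 fwd=1
After 3 (forward): cur=C back=1 fwd=0
After 4 (visit(M)): cur=M back=2 fwd=0
After 5 (visit(Z)): cur=Z back=3 fwd=0
After 6 (visit(W)): cur=W back=4 fwd=0
After 7 (visit(Y)): cur=Y back=5 fwd=0

Y 5 0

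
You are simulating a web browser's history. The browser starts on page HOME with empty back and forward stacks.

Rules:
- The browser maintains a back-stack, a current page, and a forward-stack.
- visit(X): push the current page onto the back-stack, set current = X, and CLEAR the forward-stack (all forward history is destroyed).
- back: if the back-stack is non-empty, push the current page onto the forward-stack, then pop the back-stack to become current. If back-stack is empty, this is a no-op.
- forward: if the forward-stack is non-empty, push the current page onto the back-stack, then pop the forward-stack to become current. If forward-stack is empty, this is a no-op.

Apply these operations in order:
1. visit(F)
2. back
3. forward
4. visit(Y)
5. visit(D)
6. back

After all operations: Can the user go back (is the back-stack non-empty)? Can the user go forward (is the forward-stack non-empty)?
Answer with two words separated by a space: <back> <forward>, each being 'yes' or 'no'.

After 1 (visit(F)): cur=F back=1 fwd=0
After 2 (back): cur=HOME back=0 fwd=1
After 3 (forward): cur=F back=1 fwd=0
After 4 (visit(Y)): cur=Y back=2 fwd=0
After 5 (visit(D)): cur=D back=3 fwd=0
After 6 (back): cur=Y back=2 fwd=1

Answer: yes yes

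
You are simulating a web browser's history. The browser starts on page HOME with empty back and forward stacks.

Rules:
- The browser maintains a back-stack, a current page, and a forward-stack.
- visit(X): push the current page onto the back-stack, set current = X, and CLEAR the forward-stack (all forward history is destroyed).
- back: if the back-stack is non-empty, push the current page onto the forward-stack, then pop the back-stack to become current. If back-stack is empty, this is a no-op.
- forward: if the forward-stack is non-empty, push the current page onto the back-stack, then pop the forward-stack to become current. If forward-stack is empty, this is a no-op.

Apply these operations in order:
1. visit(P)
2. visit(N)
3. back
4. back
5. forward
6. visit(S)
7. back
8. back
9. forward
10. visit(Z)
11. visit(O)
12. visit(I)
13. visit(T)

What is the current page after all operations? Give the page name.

After 1 (visit(P)): cur=P back=1 fwd=0
After 2 (visit(N)): cur=N back=2 fwd=0
After 3 (back): cur=P back=1 fwd=1
After 4 (back): cur=HOME back=0 fwd=2
After 5 (forward): cur=P back=1 fwd=1
After 6 (visit(S)): cur=S back=2 fwd=0
After 7 (back): cur=P back=1 fwd=1
After 8 (back): cur=HOME back=0 fwd=2
After 9 (forward): cur=P back=1 fwd=1
After 10 (visit(Z)): cur=Z back=2 fwd=0
After 11 (visit(O)): cur=O back=3 fwd=0
After 12 (visit(I)): cur=I back=4 fwd=0
After 13 (visit(T)): cur=T back=5 fwd=0

Answer: T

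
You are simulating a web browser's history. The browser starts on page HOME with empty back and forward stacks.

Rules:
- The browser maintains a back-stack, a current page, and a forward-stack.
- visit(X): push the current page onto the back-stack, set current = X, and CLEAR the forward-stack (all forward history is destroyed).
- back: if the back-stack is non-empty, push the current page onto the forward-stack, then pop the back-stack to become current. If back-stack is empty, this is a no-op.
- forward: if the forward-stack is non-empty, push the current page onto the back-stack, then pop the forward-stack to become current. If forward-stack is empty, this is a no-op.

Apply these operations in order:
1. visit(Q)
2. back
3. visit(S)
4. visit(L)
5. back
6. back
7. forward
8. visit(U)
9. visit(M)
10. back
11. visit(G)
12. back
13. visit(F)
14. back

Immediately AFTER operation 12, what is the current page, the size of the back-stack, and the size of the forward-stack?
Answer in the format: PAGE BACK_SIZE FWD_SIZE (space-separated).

After 1 (visit(Q)): cur=Q back=1 fwd=0
After 2 (back): cur=HOME back=0 fwd=1
After 3 (visit(S)): cur=S back=1 fwd=0
After 4 (visit(L)): cur=L back=2 fwd=0
After 5 (back): cur=S back=1 fwd=1
After 6 (back): cur=HOME back=0 fwd=2
After 7 (forward): cur=S back=1 fwd=1
After 8 (visit(U)): cur=U back=2 fwd=0
After 9 (visit(M)): cur=M back=3 fwd=0
After 10 (back): cur=U back=2 fwd=1
After 11 (visit(G)): cur=G back=3 fwd=0
After 12 (back): cur=U back=2 fwd=1

U 2 1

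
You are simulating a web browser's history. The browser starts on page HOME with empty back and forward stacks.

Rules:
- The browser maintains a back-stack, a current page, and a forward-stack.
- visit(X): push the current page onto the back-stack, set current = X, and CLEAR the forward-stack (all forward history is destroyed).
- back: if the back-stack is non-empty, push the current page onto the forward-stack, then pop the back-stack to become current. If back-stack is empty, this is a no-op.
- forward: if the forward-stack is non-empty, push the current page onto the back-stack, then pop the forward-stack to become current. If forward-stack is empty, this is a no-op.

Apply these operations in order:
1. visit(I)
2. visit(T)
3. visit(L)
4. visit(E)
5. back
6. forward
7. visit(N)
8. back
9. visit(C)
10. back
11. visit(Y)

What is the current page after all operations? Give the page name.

Answer: Y

Derivation:
After 1 (visit(I)): cur=I back=1 fwd=0
After 2 (visit(T)): cur=T back=2 fwd=0
After 3 (visit(L)): cur=L back=3 fwd=0
After 4 (visit(E)): cur=E back=4 fwd=0
After 5 (back): cur=L back=3 fwd=1
After 6 (forward): cur=E back=4 fwd=0
After 7 (visit(N)): cur=N back=5 fwd=0
After 8 (back): cur=E back=4 fwd=1
After 9 (visit(C)): cur=C back=5 fwd=0
After 10 (back): cur=E back=4 fwd=1
After 11 (visit(Y)): cur=Y back=5 fwd=0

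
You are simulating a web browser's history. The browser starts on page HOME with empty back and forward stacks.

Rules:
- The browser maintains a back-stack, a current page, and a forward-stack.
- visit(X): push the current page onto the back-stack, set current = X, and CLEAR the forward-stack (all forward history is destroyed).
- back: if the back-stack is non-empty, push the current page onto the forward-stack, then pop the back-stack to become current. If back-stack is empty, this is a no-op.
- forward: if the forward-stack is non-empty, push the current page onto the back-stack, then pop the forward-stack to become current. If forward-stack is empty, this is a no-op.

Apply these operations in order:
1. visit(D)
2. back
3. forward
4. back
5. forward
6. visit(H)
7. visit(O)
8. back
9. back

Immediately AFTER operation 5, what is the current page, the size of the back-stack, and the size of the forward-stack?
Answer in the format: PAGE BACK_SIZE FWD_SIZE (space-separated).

After 1 (visit(D)): cur=D back=1 fwd=0
After 2 (back): cur=HOME back=0 fwd=1
After 3 (forward): cur=D back=1 fwd=0
After 4 (back): cur=HOME back=0 fwd=1
After 5 (forward): cur=D back=1 fwd=0

D 1 0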